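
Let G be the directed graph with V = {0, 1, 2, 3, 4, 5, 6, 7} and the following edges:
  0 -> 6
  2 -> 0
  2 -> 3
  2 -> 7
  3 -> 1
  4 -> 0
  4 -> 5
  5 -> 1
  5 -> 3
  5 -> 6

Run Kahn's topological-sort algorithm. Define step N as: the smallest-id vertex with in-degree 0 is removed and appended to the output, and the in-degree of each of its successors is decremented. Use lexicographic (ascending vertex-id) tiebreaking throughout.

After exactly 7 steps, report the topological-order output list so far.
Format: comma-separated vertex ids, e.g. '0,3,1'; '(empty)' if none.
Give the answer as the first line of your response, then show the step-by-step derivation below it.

2,4,0,5,3,1,6

step 1: output 2; order=[2]; indeg=(1,2,0,1,0,1,2,0)
step 2: output 4; order=[2,4]; indeg=(0,2,0,1,0,0,2,0)
step 3: output 0; order=[2,4,0]; indeg=(0,2,0,1,0,0,1,0)
step 4: output 5; order=[2,4,0,5]; indeg=(0,1,0,0,0,0,0,0)
step 5: output 3; order=[2,4,0,5,3]; indeg=(0,0,0,0,0,0,0,0)
step 6: output 1; order=[2,4,0,5,3,1]; indeg=(0,0,0,0,0,0,0,0)
step 7: output 6; order=[2,4,0,5,3,1,6]; indeg=(0,0,0,0,0,0,0,0)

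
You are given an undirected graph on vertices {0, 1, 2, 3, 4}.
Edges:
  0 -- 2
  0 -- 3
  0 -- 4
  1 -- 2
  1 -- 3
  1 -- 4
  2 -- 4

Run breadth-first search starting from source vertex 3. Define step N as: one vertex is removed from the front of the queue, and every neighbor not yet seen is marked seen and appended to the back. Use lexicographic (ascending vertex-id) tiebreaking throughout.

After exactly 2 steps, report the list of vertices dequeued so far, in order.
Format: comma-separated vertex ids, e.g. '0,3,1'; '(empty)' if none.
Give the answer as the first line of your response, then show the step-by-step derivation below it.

3,0

step 1: dequeue 3; queue=[0,1]; order=3
step 2: dequeue 0; queue=[1,2,4]; order=3,0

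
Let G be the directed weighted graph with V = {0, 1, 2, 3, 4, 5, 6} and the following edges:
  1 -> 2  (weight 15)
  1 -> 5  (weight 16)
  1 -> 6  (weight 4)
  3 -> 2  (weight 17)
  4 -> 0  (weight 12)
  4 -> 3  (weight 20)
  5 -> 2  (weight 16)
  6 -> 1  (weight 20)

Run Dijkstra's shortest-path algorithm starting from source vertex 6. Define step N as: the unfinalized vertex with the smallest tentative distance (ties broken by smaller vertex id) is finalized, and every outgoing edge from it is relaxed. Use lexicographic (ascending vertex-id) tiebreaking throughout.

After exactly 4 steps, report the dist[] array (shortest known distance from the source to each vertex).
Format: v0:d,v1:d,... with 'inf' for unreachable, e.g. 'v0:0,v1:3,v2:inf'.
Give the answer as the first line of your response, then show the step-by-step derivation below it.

v0:inf,v1:20,v2:35,v3:inf,v4:inf,v5:36,v6:0

step 1: dist = v0:inf,v1:20,v2:inf,v3:inf,v4:inf,v5:inf,v6:0
step 2: dist = v0:inf,v1:20,v2:35,v3:inf,v4:inf,v5:36,v6:0
step 3: dist = v0:inf,v1:20,v2:35,v3:inf,v4:inf,v5:36,v6:0
step 4: dist = v0:inf,v1:20,v2:35,v3:inf,v4:inf,v5:36,v6:0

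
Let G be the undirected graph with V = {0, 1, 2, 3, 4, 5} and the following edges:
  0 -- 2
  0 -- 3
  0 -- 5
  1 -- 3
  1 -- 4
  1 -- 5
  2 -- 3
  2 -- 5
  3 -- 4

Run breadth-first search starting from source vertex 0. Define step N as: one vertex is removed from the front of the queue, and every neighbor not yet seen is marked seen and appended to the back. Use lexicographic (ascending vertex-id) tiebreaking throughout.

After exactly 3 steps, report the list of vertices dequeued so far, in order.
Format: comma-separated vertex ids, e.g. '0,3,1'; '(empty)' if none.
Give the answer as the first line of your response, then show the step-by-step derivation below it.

0,2,3

step 1: dequeue 0; queue=[2,3,5]; order=0
step 2: dequeue 2; queue=[3,5]; order=0,2
step 3: dequeue 3; queue=[5,1,4]; order=0,2,3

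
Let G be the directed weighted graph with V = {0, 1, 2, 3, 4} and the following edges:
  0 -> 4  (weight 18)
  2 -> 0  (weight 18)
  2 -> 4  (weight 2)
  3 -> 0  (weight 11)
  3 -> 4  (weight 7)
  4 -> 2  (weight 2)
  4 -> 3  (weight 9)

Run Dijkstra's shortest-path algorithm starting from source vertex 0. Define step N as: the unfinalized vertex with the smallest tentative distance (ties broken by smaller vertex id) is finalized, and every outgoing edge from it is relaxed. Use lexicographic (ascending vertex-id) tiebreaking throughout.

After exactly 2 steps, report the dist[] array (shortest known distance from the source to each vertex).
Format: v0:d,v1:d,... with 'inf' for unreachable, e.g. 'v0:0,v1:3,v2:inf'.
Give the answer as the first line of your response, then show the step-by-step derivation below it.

v0:0,v1:inf,v2:20,v3:27,v4:18

step 1: dist = v0:0,v1:inf,v2:inf,v3:inf,v4:18
step 2: dist = v0:0,v1:inf,v2:20,v3:27,v4:18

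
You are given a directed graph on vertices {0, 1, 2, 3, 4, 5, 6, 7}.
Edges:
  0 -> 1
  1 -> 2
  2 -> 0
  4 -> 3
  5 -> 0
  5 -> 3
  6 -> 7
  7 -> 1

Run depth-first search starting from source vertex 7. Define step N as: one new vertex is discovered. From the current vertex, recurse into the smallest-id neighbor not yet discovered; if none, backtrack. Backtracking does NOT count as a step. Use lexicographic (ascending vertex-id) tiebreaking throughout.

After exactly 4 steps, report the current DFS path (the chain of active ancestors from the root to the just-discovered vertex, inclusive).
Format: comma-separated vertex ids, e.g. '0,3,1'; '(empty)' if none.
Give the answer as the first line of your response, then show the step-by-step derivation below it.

7,1,2,0

step 1: discover 7; path=7; order=7
step 2: discover 1; path=7>1; order=7,1
step 3: discover 2; path=7>1>2; order=7,1,2
step 4: discover 0; path=7>1>2>0; order=7,1,2,0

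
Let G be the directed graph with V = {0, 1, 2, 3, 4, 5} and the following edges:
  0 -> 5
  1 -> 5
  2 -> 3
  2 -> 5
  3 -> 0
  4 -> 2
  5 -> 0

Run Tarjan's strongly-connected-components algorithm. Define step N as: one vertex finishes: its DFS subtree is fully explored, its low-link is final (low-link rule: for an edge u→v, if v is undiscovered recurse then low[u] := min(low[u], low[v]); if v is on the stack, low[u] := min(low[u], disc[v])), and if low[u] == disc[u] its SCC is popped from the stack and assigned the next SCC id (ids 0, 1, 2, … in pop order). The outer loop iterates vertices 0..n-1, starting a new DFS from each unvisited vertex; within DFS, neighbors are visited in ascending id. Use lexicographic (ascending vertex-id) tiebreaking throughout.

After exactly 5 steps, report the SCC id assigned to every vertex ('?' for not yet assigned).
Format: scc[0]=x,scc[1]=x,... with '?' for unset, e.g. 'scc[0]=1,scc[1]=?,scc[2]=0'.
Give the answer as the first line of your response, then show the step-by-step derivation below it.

scc[0]=0,scc[1]=1,scc[2]=3,scc[3]=2,scc[4]=?,scc[5]=0

step 1: low=(low[0]=0,low[1]=?,low[2]=?,low[3]=?,low[4]=?,low[5]=0); scc=(scc[0]=?,scc[1]=?,scc[2]=?,scc[3]=?,scc[4]=?,scc[5]=?)
step 2: low=(low[0]=0,low[1]=?,low[2]=?,low[3]=?,low[4]=?,low[5]=0); scc=(scc[0]=0,scc[1]=?,scc[2]=?,scc[3]=?,scc[4]=?,scc[5]=0)
step 3: low=(low[0]=0,low[1]=2,low[2]=?,low[3]=?,low[4]=?,low[5]=0); scc=(scc[0]=0,scc[1]=1,scc[2]=?,scc[3]=?,scc[4]=?,scc[5]=0)
step 4: low=(low[0]=0,low[1]=2,low[2]=3,low[3]=4,low[4]=?,low[5]=0); scc=(scc[0]=0,scc[1]=1,scc[2]=?,scc[3]=2,scc[4]=?,scc[5]=0)
step 5: low=(low[0]=0,low[1]=2,low[2]=3,low[3]=4,low[4]=?,low[5]=0); scc=(scc[0]=0,scc[1]=1,scc[2]=3,scc[3]=2,scc[4]=?,scc[5]=0)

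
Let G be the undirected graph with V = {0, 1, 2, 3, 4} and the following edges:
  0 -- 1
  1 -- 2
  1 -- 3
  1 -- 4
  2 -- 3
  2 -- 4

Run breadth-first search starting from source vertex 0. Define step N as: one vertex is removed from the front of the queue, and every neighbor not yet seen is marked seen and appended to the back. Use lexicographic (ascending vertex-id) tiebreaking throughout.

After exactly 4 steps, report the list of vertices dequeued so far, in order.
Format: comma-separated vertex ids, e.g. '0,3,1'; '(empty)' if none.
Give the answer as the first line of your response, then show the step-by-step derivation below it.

0,1,2,3

step 1: dequeue 0; queue=[1]; order=0
step 2: dequeue 1; queue=[2,3,4]; order=0,1
step 3: dequeue 2; queue=[3,4]; order=0,1,2
step 4: dequeue 3; queue=[4]; order=0,1,2,3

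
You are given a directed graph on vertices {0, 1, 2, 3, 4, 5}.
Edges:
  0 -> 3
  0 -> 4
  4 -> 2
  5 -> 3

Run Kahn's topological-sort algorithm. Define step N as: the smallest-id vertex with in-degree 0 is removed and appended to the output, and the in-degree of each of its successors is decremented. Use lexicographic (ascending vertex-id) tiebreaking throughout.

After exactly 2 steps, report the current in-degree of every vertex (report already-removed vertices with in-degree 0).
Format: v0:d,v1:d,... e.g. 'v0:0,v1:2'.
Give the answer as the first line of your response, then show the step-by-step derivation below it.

v0:0,v1:0,v2:1,v3:1,v4:0,v5:0

step 1: output 0; order=[0]; indeg=(0,0,1,1,0,0)
step 2: output 1; order=[0,1]; indeg=(0,0,1,1,0,0)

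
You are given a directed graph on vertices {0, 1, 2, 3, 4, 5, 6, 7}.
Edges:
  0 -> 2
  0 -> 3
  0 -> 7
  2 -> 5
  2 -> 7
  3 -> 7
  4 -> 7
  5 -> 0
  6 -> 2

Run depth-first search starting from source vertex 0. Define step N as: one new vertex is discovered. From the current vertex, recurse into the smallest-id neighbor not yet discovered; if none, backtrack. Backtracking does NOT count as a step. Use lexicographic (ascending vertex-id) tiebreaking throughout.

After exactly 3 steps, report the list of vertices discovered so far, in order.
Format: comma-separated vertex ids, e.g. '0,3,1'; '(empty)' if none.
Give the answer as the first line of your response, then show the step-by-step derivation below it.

0,2,5

step 1: discover 0; path=0; order=0
step 2: discover 2; path=0>2; order=0,2
step 3: discover 5; path=0>2>5; order=0,2,5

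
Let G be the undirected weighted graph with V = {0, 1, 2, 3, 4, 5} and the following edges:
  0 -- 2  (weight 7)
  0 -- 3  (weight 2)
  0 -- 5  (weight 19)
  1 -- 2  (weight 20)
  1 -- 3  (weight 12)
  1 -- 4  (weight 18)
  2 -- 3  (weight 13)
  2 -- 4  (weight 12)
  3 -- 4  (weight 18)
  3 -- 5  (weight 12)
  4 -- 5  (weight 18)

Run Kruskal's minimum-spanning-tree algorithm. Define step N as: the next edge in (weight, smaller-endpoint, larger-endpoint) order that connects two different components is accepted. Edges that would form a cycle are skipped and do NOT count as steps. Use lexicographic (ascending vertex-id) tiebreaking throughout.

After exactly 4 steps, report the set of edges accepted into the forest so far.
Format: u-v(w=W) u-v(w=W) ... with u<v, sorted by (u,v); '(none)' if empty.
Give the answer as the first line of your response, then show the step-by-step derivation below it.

0-2(w=7) 0-3(w=2) 1-3(w=12) 2-4(w=12)

step 1: add edge 0-3 (w=2); MST = {0-3(w=2)}
step 2: add edge 0-2 (w=7); MST = {0-2(w=7) 0-3(w=2)}
step 3: add edge 1-3 (w=12); MST = {0-2(w=7) 0-3(w=2) 1-3(w=12)}
step 4: add edge 2-4 (w=12); MST = {0-2(w=7) 0-3(w=2) 1-3(w=12) 2-4(w=12)}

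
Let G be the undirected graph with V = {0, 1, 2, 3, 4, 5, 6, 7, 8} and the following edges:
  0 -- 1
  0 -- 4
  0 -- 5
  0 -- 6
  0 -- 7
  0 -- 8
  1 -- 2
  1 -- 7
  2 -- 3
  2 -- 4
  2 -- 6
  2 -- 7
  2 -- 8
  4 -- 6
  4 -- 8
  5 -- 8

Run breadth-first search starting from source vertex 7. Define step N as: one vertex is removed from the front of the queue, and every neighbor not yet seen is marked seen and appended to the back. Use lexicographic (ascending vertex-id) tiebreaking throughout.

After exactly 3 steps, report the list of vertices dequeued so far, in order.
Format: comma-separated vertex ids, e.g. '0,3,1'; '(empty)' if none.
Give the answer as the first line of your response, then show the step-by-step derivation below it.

7,0,1

step 1: dequeue 7; queue=[0,1,2]; order=7
step 2: dequeue 0; queue=[1,2,4,5,6,8]; order=7,0
step 3: dequeue 1; queue=[2,4,5,6,8]; order=7,0,1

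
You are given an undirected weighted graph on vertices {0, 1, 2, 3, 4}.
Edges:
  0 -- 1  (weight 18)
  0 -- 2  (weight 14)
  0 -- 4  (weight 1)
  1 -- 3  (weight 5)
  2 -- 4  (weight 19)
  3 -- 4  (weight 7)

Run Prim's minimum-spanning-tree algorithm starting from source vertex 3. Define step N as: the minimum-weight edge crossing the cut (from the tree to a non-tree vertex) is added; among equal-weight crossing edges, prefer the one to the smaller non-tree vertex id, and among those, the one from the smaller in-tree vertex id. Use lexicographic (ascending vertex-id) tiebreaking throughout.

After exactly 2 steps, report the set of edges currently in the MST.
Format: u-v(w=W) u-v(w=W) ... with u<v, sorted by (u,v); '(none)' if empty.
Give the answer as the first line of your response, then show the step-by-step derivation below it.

1-3(w=5) 3-4(w=7)

step 1: add edge 1-3 (w=5); MST = {1-3(w=5)}
step 2: add edge 3-4 (w=7); MST = {1-3(w=5) 3-4(w=7)}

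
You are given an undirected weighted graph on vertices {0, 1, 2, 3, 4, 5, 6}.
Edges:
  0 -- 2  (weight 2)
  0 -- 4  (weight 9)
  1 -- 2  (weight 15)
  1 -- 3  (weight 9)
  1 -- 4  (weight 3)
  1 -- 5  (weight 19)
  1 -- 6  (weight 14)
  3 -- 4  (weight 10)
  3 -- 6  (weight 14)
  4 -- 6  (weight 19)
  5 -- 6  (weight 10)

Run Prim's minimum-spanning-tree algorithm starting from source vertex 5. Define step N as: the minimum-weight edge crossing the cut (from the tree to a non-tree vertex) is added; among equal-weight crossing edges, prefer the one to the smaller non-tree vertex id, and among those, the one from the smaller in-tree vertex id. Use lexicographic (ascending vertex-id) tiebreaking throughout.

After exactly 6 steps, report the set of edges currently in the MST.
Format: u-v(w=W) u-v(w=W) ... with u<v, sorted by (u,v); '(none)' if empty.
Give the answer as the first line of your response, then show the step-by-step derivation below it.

0-2(w=2) 0-4(w=9) 1-3(w=9) 1-4(w=3) 1-6(w=14) 5-6(w=10)

step 1: add edge 5-6 (w=10); MST = {5-6(w=10)}
step 2: add edge 1-6 (w=14); MST = {1-6(w=14) 5-6(w=10)}
step 3: add edge 1-4 (w=3); MST = {1-4(w=3) 1-6(w=14) 5-6(w=10)}
step 4: add edge 0-4 (w=9); MST = {0-4(w=9) 1-4(w=3) 1-6(w=14) 5-6(w=10)}
step 5: add edge 0-2 (w=2); MST = {0-2(w=2) 0-4(w=9) 1-4(w=3) 1-6(w=14) 5-6(w=10)}
step 6: add edge 1-3 (w=9); MST = {0-2(w=2) 0-4(w=9) 1-3(w=9) 1-4(w=3) 1-6(w=14) 5-6(w=10)}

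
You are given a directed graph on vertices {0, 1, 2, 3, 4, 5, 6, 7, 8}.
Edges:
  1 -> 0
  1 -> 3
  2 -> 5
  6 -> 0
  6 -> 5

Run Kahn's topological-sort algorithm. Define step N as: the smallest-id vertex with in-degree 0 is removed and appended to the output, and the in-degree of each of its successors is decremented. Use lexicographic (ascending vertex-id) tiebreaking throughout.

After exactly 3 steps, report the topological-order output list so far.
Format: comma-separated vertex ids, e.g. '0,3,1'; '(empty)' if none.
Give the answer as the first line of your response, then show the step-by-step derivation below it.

1,2,3

step 1: output 1; order=[1]; indeg=(1,0,0,0,0,2,0,0,0)
step 2: output 2; order=[1,2]; indeg=(1,0,0,0,0,1,0,0,0)
step 3: output 3; order=[1,2,3]; indeg=(1,0,0,0,0,1,0,0,0)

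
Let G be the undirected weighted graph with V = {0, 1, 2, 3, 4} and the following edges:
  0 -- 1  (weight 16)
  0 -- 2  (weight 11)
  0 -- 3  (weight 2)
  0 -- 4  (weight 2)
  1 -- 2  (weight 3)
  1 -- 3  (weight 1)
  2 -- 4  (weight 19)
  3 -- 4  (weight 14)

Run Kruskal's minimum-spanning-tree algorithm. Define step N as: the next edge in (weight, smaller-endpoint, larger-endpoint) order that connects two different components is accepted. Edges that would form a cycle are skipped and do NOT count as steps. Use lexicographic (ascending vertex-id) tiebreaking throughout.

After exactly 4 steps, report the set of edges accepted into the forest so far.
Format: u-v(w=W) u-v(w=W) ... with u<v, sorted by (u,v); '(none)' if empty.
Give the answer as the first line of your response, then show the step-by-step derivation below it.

0-3(w=2) 0-4(w=2) 1-2(w=3) 1-3(w=1)

step 1: add edge 1-3 (w=1); MST = {1-3(w=1)}
step 2: add edge 0-3 (w=2); MST = {0-3(w=2) 1-3(w=1)}
step 3: add edge 0-4 (w=2); MST = {0-3(w=2) 0-4(w=2) 1-3(w=1)}
step 4: add edge 1-2 (w=3); MST = {0-3(w=2) 0-4(w=2) 1-2(w=3) 1-3(w=1)}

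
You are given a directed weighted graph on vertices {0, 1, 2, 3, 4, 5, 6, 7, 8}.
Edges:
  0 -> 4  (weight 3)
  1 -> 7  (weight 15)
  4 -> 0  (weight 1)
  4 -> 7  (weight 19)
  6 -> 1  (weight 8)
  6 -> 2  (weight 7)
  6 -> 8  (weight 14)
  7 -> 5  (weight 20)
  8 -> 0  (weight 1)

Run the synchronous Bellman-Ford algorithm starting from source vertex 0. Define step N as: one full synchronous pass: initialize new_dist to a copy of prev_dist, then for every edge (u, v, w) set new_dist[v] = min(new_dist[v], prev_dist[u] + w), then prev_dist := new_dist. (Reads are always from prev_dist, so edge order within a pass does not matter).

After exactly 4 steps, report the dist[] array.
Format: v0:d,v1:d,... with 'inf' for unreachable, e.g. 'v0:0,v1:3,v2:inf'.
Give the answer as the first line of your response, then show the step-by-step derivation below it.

v0:0,v1:inf,v2:inf,v3:inf,v4:3,v5:42,v6:inf,v7:22,v8:inf

step 1: dist = v0:0,v1:inf,v2:inf,v3:inf,v4:3,v5:inf,v6:inf,v7:inf,v8:inf
step 2: dist = v0:0,v1:inf,v2:inf,v3:inf,v4:3,v5:inf,v6:inf,v7:22,v8:inf
step 3: dist = v0:0,v1:inf,v2:inf,v3:inf,v4:3,v5:42,v6:inf,v7:22,v8:inf
step 4: dist = v0:0,v1:inf,v2:inf,v3:inf,v4:3,v5:42,v6:inf,v7:22,v8:inf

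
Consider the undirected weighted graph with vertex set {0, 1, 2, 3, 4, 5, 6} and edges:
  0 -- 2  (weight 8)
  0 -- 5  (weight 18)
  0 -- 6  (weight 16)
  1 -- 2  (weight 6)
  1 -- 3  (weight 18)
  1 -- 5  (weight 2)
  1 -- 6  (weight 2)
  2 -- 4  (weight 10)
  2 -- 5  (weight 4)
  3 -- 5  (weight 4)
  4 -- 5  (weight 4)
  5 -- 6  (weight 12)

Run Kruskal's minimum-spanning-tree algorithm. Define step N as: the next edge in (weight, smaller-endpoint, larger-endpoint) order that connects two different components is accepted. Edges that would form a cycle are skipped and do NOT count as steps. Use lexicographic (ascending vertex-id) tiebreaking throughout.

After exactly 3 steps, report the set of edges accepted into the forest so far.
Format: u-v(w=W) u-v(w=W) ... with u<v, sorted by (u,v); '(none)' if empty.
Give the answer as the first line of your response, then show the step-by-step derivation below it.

1-5(w=2) 1-6(w=2) 2-5(w=4)

step 1: add edge 1-5 (w=2); MST = {1-5(w=2)}
step 2: add edge 1-6 (w=2); MST = {1-5(w=2) 1-6(w=2)}
step 3: add edge 2-5 (w=4); MST = {1-5(w=2) 1-6(w=2) 2-5(w=4)}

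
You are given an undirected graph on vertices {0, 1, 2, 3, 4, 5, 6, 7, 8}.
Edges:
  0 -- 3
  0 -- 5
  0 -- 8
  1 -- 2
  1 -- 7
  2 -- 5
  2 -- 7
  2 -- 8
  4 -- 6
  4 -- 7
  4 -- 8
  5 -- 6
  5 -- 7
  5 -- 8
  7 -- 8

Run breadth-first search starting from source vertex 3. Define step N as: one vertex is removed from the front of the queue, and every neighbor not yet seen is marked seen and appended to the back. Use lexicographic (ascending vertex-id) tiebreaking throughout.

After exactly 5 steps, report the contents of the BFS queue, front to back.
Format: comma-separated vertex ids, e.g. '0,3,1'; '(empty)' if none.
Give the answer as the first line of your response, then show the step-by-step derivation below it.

6,7,4,1

step 1: dequeue 3; queue=[0]; order=3
step 2: dequeue 0; queue=[5,8]; order=3,0
step 3: dequeue 5; queue=[8,2,6,7]; order=3,0,5
step 4: dequeue 8; queue=[2,6,7,4]; order=3,0,5,8
step 5: dequeue 2; queue=[6,7,4,1]; order=3,0,5,8,2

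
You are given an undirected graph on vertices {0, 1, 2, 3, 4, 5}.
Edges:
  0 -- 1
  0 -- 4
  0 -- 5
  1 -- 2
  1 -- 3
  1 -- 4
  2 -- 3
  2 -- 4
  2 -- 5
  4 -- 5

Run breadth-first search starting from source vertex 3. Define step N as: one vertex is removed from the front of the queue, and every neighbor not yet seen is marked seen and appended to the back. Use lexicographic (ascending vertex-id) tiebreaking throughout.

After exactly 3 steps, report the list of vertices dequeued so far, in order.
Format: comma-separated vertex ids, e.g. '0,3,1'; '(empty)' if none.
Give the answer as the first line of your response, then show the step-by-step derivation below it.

3,1,2

step 1: dequeue 3; queue=[1,2]; order=3
step 2: dequeue 1; queue=[2,0,4]; order=3,1
step 3: dequeue 2; queue=[0,4,5]; order=3,1,2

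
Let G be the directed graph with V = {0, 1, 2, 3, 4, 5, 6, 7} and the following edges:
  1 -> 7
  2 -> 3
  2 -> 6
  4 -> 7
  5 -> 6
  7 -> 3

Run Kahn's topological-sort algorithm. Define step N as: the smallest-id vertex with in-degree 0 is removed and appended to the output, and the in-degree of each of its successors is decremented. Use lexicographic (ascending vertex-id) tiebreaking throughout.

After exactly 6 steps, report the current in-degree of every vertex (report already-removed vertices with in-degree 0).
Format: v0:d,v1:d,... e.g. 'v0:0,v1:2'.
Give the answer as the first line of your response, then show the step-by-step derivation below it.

v0:0,v1:0,v2:0,v3:1,v4:0,v5:0,v6:0,v7:0

step 1: output 0; order=[0]; indeg=(0,0,0,2,0,0,2,2)
step 2: output 1; order=[0,1]; indeg=(0,0,0,2,0,0,2,1)
step 3: output 2; order=[0,1,2]; indeg=(0,0,0,1,0,0,1,1)
step 4: output 4; order=[0,1,2,4]; indeg=(0,0,0,1,0,0,1,0)
step 5: output 5; order=[0,1,2,4,5]; indeg=(0,0,0,1,0,0,0,0)
step 6: output 6; order=[0,1,2,4,5,6]; indeg=(0,0,0,1,0,0,0,0)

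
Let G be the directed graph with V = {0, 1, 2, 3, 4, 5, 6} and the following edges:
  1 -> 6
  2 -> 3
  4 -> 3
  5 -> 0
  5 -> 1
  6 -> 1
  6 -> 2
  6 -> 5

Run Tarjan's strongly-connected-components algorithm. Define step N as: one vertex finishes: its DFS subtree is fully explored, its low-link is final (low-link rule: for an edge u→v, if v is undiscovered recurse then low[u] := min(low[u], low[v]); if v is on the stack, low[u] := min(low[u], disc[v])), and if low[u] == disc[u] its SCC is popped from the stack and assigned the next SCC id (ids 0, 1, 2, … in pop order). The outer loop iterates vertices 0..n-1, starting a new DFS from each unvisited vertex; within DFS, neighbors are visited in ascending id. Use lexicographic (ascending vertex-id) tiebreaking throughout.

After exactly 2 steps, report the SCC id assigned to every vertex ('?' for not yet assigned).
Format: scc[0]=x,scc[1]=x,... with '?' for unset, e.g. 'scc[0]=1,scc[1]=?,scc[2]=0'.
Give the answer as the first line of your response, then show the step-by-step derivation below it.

scc[0]=0,scc[1]=?,scc[2]=?,scc[3]=1,scc[4]=?,scc[5]=?,scc[6]=?

step 1: low=(low[0]=0,low[1]=?,low[2]=?,low[3]=?,low[4]=?,low[5]=?,low[6]=?); scc=(scc[0]=0,scc[1]=?,scc[2]=?,scc[3]=?,scc[4]=?,scc[5]=?,scc[6]=?)
step 2: low=(low[0]=0,low[1]=1,low[2]=3,low[3]=4,low[4]=?,low[5]=?,low[6]=1); scc=(scc[0]=0,scc[1]=?,scc[2]=?,scc[3]=1,scc[4]=?,scc[5]=?,scc[6]=?)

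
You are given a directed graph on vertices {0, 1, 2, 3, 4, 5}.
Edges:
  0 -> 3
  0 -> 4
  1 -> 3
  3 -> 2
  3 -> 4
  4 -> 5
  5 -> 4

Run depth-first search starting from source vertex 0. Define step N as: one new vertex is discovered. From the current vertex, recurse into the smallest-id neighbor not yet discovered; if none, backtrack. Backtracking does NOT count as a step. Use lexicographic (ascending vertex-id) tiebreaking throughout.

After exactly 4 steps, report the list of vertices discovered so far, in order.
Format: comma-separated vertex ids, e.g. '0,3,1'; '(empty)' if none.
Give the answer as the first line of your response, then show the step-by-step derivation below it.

0,3,2,4

step 1: discover 0; path=0; order=0
step 2: discover 3; path=0>3; order=0,3
step 3: discover 2; path=0>3>2; order=0,3,2
step 4: discover 4; path=0>3>4; order=0,3,2,4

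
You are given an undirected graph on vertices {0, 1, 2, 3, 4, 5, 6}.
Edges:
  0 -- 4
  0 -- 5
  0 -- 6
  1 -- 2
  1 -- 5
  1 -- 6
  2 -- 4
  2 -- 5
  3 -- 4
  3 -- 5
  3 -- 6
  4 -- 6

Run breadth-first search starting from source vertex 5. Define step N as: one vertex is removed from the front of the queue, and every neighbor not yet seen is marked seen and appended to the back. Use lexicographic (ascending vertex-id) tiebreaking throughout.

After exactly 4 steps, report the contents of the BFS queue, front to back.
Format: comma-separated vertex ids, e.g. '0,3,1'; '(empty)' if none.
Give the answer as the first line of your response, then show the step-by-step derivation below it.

3,4,6

step 1: dequeue 5; queue=[0,1,2,3]; order=5
step 2: dequeue 0; queue=[1,2,3,4,6]; order=5,0
step 3: dequeue 1; queue=[2,3,4,6]; order=5,0,1
step 4: dequeue 2; queue=[3,4,6]; order=5,0,1,2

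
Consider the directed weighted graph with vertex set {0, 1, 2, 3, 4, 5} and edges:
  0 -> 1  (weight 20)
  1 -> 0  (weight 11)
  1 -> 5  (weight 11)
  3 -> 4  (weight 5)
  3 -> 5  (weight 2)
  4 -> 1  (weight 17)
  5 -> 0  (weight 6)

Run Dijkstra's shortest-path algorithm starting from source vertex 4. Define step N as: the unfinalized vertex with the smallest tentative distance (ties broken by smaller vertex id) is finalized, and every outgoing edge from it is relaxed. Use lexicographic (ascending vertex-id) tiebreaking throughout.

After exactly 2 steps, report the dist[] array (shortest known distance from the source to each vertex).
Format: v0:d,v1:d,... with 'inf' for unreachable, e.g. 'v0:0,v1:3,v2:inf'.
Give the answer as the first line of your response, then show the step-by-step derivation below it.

v0:28,v1:17,v2:inf,v3:inf,v4:0,v5:28

step 1: dist = v0:inf,v1:17,v2:inf,v3:inf,v4:0,v5:inf
step 2: dist = v0:28,v1:17,v2:inf,v3:inf,v4:0,v5:28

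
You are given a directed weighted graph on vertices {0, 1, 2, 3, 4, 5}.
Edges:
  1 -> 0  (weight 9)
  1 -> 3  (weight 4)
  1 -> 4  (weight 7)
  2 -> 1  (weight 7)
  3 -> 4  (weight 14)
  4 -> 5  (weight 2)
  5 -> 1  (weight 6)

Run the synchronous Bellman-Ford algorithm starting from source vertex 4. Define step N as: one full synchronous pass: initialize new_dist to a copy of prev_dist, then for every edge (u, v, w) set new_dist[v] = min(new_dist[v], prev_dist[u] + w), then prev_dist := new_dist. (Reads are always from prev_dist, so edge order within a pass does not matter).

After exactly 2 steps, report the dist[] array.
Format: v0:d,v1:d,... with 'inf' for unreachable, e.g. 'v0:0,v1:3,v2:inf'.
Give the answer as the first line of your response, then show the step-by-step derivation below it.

v0:inf,v1:8,v2:inf,v3:inf,v4:0,v5:2

step 1: dist = v0:inf,v1:inf,v2:inf,v3:inf,v4:0,v5:2
step 2: dist = v0:inf,v1:8,v2:inf,v3:inf,v4:0,v5:2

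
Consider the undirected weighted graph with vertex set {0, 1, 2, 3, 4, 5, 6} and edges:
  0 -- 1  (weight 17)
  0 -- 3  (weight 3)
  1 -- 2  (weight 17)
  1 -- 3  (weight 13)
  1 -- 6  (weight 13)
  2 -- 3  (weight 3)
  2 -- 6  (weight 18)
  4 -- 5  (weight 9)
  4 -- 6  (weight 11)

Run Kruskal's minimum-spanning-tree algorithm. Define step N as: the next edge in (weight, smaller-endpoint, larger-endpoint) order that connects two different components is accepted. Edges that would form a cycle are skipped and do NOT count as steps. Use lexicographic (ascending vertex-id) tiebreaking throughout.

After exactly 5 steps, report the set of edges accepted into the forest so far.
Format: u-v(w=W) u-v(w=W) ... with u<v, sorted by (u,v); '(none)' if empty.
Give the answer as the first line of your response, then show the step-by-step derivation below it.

0-3(w=3) 1-3(w=13) 2-3(w=3) 4-5(w=9) 4-6(w=11)

step 1: add edge 0-3 (w=3); MST = {0-3(w=3)}
step 2: add edge 2-3 (w=3); MST = {0-3(w=3) 2-3(w=3)}
step 3: add edge 4-5 (w=9); MST = {0-3(w=3) 2-3(w=3) 4-5(w=9)}
step 4: add edge 4-6 (w=11); MST = {0-3(w=3) 2-3(w=3) 4-5(w=9) 4-6(w=11)}
step 5: add edge 1-3 (w=13); MST = {0-3(w=3) 1-3(w=13) 2-3(w=3) 4-5(w=9) 4-6(w=11)}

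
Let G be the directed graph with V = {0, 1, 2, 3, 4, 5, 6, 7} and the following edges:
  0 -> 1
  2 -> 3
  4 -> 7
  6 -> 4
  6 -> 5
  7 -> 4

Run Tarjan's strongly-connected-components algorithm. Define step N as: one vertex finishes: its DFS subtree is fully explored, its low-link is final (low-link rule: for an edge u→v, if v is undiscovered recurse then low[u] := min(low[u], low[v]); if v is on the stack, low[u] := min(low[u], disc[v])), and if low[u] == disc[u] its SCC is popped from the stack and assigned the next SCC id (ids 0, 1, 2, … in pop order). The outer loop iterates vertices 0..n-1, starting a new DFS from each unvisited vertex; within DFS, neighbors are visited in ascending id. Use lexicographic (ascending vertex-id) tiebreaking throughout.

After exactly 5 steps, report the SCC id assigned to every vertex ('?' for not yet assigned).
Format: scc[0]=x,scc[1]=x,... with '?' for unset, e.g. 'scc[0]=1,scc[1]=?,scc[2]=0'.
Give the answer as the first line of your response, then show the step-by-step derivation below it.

scc[0]=1,scc[1]=0,scc[2]=3,scc[3]=2,scc[4]=?,scc[5]=?,scc[6]=?,scc[7]=?

step 1: low=(low[0]=0,low[1]=1,low[2]=?,low[3]=?,low[4]=?,low[5]=?,low[6]=?,low[7]=?); scc=(scc[0]=?,scc[1]=0,scc[2]=?,scc[3]=?,scc[4]=?,scc[5]=?,scc[6]=?,scc[7]=?)
step 2: low=(low[0]=0,low[1]=1,low[2]=?,low[3]=?,low[4]=?,low[5]=?,low[6]=?,low[7]=?); scc=(scc[0]=1,scc[1]=0,scc[2]=?,scc[3]=?,scc[4]=?,scc[5]=?,scc[6]=?,scc[7]=?)
step 3: low=(low[0]=0,low[1]=1,low[2]=2,low[3]=3,low[4]=?,low[5]=?,low[6]=?,low[7]=?); scc=(scc[0]=1,scc[1]=0,scc[2]=?,scc[3]=2,scc[4]=?,scc[5]=?,scc[6]=?,scc[7]=?)
step 4: low=(low[0]=0,low[1]=1,low[2]=2,low[3]=3,low[4]=?,low[5]=?,low[6]=?,low[7]=?); scc=(scc[0]=1,scc[1]=0,scc[2]=3,scc[3]=2,scc[4]=?,scc[5]=?,scc[6]=?,scc[7]=?)
step 5: low=(low[0]=0,low[1]=1,low[2]=2,low[3]=3,low[4]=4,low[5]=?,low[6]=?,low[7]=4); scc=(scc[0]=1,scc[1]=0,scc[2]=3,scc[3]=2,scc[4]=?,scc[5]=?,scc[6]=?,scc[7]=?)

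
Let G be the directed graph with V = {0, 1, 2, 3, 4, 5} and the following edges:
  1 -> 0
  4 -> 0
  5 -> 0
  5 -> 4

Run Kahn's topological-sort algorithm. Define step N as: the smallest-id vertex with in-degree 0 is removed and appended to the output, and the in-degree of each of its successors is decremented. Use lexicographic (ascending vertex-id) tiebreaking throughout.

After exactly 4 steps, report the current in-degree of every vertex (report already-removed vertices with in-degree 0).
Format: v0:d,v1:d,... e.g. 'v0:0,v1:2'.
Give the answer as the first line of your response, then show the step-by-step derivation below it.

v0:1,v1:0,v2:0,v3:0,v4:0,v5:0

step 1: output 1; order=[1]; indeg=(2,0,0,0,1,0)
step 2: output 2; order=[1,2]; indeg=(2,0,0,0,1,0)
step 3: output 3; order=[1,2,3]; indeg=(2,0,0,0,1,0)
step 4: output 5; order=[1,2,3,5]; indeg=(1,0,0,0,0,0)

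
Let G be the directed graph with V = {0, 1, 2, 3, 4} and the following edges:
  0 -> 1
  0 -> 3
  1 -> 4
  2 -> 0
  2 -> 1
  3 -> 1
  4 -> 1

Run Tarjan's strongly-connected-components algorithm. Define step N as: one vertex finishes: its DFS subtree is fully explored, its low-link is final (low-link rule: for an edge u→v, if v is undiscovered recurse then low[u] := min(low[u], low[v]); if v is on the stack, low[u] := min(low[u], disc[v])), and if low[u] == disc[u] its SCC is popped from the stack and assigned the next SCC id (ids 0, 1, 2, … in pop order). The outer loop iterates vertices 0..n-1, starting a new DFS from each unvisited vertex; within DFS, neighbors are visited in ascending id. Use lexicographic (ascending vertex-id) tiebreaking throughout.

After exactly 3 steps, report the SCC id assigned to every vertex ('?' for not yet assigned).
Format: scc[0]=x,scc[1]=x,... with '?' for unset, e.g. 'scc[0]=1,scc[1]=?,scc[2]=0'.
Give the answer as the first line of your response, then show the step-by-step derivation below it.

scc[0]=?,scc[1]=0,scc[2]=?,scc[3]=1,scc[4]=0

step 1: low=(low[0]=0,low[1]=1,low[2]=?,low[3]=?,low[4]=1); scc=(scc[0]=?,scc[1]=?,scc[2]=?,scc[3]=?,scc[4]=?)
step 2: low=(low[0]=0,low[1]=1,low[2]=?,low[3]=?,low[4]=1); scc=(scc[0]=?,scc[1]=0,scc[2]=?,scc[3]=?,scc[4]=0)
step 3: low=(low[0]=0,low[1]=1,low[2]=?,low[3]=3,low[4]=1); scc=(scc[0]=?,scc[1]=0,scc[2]=?,scc[3]=1,scc[4]=0)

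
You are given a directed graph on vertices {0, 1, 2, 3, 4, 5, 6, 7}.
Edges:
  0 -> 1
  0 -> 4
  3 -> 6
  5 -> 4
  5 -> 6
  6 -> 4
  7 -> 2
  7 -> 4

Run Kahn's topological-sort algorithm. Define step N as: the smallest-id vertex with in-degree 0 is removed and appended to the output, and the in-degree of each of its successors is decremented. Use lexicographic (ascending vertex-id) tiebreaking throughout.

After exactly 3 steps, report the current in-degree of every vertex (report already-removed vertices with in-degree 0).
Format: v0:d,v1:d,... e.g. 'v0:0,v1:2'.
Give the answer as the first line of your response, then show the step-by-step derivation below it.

v0:0,v1:0,v2:1,v3:0,v4:3,v5:0,v6:1,v7:0

step 1: output 0; order=[0]; indeg=(0,0,1,0,3,0,2,0)
step 2: output 1; order=[0,1]; indeg=(0,0,1,0,3,0,2,0)
step 3: output 3; order=[0,1,3]; indeg=(0,0,1,0,3,0,1,0)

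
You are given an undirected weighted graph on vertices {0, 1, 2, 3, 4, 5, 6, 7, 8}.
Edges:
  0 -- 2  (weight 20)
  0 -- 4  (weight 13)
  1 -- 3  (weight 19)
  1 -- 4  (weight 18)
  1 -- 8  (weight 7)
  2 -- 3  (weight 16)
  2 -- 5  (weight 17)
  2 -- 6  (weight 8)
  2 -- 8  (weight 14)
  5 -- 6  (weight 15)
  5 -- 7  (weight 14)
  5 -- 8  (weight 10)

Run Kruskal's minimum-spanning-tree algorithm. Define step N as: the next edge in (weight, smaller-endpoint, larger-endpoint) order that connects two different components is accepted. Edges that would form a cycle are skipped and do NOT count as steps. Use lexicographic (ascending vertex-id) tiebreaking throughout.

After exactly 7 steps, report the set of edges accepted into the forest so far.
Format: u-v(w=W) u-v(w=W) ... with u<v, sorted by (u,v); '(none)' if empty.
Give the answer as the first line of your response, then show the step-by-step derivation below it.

0-4(w=13) 1-8(w=7) 2-3(w=16) 2-6(w=8) 2-8(w=14) 5-7(w=14) 5-8(w=10)

step 1: add edge 1-8 (w=7); MST = {1-8(w=7)}
step 2: add edge 2-6 (w=8); MST = {1-8(w=7) 2-6(w=8)}
step 3: add edge 5-8 (w=10); MST = {1-8(w=7) 2-6(w=8) 5-8(w=10)}
step 4: add edge 0-4 (w=13); MST = {0-4(w=13) 1-8(w=7) 2-6(w=8) 5-8(w=10)}
step 5: add edge 2-8 (w=14); MST = {0-4(w=13) 1-8(w=7) 2-6(w=8) 2-8(w=14) 5-8(w=10)}
step 6: add edge 5-7 (w=14); MST = {0-4(w=13) 1-8(w=7) 2-6(w=8) 2-8(w=14) 5-7(w=14) 5-8(w=10)}
step 7: add edge 2-3 (w=16); MST = {0-4(w=13) 1-8(w=7) 2-3(w=16) 2-6(w=8) 2-8(w=14) 5-7(w=14) 5-8(w=10)}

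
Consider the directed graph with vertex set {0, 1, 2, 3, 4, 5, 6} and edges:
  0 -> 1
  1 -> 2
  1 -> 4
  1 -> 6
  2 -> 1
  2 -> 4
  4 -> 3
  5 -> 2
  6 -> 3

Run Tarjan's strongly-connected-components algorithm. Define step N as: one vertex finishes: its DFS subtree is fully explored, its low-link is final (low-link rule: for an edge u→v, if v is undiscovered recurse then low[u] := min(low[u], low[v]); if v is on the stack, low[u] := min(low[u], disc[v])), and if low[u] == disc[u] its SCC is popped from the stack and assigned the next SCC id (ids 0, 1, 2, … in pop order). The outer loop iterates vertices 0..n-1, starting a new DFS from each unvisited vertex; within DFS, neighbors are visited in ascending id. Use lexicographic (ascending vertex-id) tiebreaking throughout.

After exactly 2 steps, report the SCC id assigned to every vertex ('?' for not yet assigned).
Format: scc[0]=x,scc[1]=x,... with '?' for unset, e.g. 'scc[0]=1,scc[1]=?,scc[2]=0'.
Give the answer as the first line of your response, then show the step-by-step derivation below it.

scc[0]=?,scc[1]=?,scc[2]=?,scc[3]=0,scc[4]=1,scc[5]=?,scc[6]=?

step 1: low=(low[0]=0,low[1]=1,low[2]=1,low[3]=4,low[4]=3,low[5]=?,low[6]=?); scc=(scc[0]=?,scc[1]=?,scc[2]=?,scc[3]=0,scc[4]=?,scc[5]=?,scc[6]=?)
step 2: low=(low[0]=0,low[1]=1,low[2]=1,low[3]=4,low[4]=3,low[5]=?,low[6]=?); scc=(scc[0]=?,scc[1]=?,scc[2]=?,scc[3]=0,scc[4]=1,scc[5]=?,scc[6]=?)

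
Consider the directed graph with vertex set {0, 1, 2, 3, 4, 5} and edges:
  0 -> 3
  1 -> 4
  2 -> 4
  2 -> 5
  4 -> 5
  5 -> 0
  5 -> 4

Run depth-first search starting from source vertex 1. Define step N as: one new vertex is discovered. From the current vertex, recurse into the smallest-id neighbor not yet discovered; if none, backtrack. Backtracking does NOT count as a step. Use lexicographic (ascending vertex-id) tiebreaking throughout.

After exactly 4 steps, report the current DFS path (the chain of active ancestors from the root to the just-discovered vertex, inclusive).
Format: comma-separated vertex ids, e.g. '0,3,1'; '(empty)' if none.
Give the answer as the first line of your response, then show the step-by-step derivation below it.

1,4,5,0

step 1: discover 1; path=1; order=1
step 2: discover 4; path=1>4; order=1,4
step 3: discover 5; path=1>4>5; order=1,4,5
step 4: discover 0; path=1>4>5>0; order=1,4,5,0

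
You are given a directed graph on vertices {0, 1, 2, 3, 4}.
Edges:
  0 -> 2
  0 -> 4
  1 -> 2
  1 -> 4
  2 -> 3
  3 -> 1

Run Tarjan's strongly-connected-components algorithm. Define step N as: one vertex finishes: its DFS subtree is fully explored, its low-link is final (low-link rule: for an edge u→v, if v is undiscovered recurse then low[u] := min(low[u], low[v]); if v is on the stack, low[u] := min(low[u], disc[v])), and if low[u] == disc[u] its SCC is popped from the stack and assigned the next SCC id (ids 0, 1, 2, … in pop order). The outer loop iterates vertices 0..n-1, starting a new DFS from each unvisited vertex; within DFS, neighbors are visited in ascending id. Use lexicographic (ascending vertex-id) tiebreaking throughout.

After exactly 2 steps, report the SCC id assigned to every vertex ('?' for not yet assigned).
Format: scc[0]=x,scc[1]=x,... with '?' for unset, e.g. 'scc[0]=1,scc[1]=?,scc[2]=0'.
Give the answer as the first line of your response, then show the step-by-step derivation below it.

scc[0]=?,scc[1]=?,scc[2]=?,scc[3]=?,scc[4]=0

step 1: low=(low[0]=0,low[1]=1,low[2]=1,low[3]=2,low[4]=4); scc=(scc[0]=?,scc[1]=?,scc[2]=?,scc[3]=?,scc[4]=0)
step 2: low=(low[0]=0,low[1]=1,low[2]=1,low[3]=2,low[4]=4); scc=(scc[0]=?,scc[1]=?,scc[2]=?,scc[3]=?,scc[4]=0)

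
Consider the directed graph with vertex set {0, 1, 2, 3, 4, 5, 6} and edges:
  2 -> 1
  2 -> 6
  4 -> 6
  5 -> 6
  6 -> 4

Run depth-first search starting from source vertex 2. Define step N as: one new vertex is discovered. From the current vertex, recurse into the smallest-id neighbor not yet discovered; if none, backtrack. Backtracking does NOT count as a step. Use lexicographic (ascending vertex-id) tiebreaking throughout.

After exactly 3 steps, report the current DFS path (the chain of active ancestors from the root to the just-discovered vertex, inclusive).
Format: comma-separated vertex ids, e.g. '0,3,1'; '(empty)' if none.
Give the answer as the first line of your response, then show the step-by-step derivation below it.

2,6

step 1: discover 2; path=2; order=2
step 2: discover 1; path=2>1; order=2,1
step 3: discover 6; path=2>6; order=2,1,6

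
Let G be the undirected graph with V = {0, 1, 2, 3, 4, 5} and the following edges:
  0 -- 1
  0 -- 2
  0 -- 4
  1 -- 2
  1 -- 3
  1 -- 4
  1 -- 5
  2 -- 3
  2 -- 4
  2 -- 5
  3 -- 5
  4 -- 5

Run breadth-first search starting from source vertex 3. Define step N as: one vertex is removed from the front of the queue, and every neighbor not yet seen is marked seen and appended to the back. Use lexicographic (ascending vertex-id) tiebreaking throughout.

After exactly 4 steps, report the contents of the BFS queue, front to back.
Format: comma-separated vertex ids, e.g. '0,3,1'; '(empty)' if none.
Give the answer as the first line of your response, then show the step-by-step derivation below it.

0,4

step 1: dequeue 3; queue=[1,2,5]; order=3
step 2: dequeue 1; queue=[2,5,0,4]; order=3,1
step 3: dequeue 2; queue=[5,0,4]; order=3,1,2
step 4: dequeue 5; queue=[0,4]; order=3,1,2,5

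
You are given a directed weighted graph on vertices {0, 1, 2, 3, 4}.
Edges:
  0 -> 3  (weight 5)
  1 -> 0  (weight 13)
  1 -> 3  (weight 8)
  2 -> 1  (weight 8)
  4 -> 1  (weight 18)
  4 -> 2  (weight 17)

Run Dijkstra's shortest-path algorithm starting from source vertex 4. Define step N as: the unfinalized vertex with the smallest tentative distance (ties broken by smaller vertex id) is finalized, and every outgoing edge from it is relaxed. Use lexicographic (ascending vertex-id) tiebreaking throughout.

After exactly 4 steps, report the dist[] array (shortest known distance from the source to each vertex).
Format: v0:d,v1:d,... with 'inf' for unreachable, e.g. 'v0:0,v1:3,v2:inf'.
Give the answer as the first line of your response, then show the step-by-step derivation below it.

v0:31,v1:18,v2:17,v3:26,v4:0

step 1: dist = v0:inf,v1:18,v2:17,v3:inf,v4:0
step 2: dist = v0:inf,v1:18,v2:17,v3:inf,v4:0
step 3: dist = v0:31,v1:18,v2:17,v3:26,v4:0
step 4: dist = v0:31,v1:18,v2:17,v3:26,v4:0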